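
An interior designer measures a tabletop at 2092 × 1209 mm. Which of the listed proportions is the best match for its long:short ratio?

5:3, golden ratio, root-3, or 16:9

root-3

Ratio = 2092 / 1209 ≈ 1.730.
Distances: 5:3 1.667 (Δ 0.063); golden ratio 1.618 (Δ 0.112); root-3 1.732 (Δ 0.002); 16:9 1.778 (Δ 0.048).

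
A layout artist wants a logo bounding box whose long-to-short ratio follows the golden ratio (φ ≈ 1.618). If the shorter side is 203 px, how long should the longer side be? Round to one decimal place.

golden ratio ≈ 1.61803.
Longer side = 203 × 1.61803 ≈ 328.460 → 328.5 px.

328.5 px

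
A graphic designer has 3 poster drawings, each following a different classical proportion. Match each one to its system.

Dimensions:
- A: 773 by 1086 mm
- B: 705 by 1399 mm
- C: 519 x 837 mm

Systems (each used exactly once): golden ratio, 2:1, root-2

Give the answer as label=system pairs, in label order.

A=root-2, B=2:1, C=golden ratio

A = 1086/773 ≈ 1.405 → root-2 (1.414)
B = 1399/705 ≈ 1.984 → 2:1 (2.000)
C = 837/519 ≈ 1.613 → golden ratio (1.618)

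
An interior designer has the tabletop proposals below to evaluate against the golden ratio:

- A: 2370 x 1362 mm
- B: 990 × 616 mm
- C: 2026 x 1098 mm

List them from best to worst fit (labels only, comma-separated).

B, A, C

Ratios: A = 2370 / 1362 ≈ 1.740; B = 990 / 616 ≈ 1.607; C = 2026 / 1098 ≈ 1.845.
|Δ from 1.618|: A 0.122; B 0.011; C 0.227.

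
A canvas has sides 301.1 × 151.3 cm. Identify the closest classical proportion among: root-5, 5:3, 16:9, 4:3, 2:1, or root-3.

2:1

301.1/151.3 ≈ 1.990. Nearest candidates are 2:1 (2.000, off by 0.010) and 16:9 (1.778, off by 0.212).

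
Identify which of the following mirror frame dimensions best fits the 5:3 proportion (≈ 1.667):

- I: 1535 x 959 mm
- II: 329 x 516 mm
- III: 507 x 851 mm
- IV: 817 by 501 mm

Ratios (long/short): I ≈ 1.601; II ≈ 1.568; III ≈ 1.679; IV ≈ 1.631.
5:3 ≈ 1.667; option III is nearest (Δ 0.012).

III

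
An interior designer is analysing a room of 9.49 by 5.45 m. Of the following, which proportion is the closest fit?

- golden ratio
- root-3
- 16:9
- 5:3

9.49/5.45 ≈ 1.741. Nearest candidates are root-3 (1.732, off by 0.009) and 16:9 (1.778, off by 0.037).

root-3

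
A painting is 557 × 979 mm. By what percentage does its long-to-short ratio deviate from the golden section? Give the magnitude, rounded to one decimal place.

8.6%

Ratio = 979 / 557 ≈ 1.7576.
Ideal golden ratio ≈ 1.6180. |1.7576 − 1.6180| / 1.6180 ≈ 8.63% → 8.6%.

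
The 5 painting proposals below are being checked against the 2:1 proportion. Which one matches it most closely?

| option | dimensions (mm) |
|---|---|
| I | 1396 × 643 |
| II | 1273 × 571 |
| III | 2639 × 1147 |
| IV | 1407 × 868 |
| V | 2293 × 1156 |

Ratios (long/short): I ≈ 2.171; II ≈ 2.229; III ≈ 2.301; IV ≈ 1.621; V ≈ 1.984.
2:1 ≈ 2.000; option V is nearest (Δ 0.016).

V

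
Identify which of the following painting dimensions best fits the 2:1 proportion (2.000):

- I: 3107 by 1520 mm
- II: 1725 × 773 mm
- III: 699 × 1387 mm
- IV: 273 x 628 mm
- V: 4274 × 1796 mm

III

Target 2:1 ≈ 2.000.
I: 2.044 (Δ0.044)  II: 2.232 (Δ0.232)  III: 1.984 (Δ0.016)  IV: 2.300 (Δ0.300)  V: 2.380 (Δ0.380)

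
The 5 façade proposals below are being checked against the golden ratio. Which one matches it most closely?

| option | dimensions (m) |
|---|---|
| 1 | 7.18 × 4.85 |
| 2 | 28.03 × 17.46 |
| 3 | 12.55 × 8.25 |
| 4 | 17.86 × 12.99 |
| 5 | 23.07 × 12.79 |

Target golden ratio ≈ 1.618.
1: 1.480 (Δ0.138)  2: 1.605 (Δ0.013)  3: 1.521 (Δ0.097)  4: 1.375 (Δ0.243)  5: 1.804 (Δ0.186)

2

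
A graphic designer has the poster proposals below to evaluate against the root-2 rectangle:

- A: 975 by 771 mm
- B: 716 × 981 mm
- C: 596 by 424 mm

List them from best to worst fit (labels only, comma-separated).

A: 975/771 ≈ 1.265 → |1.265 − 1.414| = 0.149
B: 981/716 ≈ 1.370 → |1.370 − 1.414| = 0.044
C: 596/424 ≈ 1.406 → |1.406 − 1.414| = 0.008

C, B, A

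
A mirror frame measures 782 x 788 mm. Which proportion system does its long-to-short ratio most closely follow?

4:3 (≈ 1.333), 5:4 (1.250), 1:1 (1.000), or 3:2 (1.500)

1:1

788/782 ≈ 1.008. Nearest candidates are 1:1 (1.000, off by 0.008) and 5:4 (1.250, off by 0.242).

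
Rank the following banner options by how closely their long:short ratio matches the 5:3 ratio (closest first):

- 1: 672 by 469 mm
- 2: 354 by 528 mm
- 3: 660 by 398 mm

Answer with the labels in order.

Ratios: 1 = 672 / 469 ≈ 1.433; 2 = 528 / 354 ≈ 1.492; 3 = 660 / 398 ≈ 1.658.
|Δ from 1.667|: 1 0.234; 2 0.175; 3 0.009.

3, 2, 1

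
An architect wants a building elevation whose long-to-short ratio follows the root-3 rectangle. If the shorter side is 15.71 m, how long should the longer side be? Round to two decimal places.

27.21 m

root-3 ≈ 1.73205.
Longer side = 15.71 × 1.73205 ≈ 27.2105 → 27.21 m.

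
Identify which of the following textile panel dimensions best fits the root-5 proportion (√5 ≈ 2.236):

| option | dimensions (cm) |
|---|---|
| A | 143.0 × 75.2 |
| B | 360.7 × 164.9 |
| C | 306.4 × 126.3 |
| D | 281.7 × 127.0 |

Target root-5 ≈ 2.236.
A: 1.902 (Δ0.334)  B: 2.187 (Δ0.049)  C: 2.426 (Δ0.190)  D: 2.218 (Δ0.018)

D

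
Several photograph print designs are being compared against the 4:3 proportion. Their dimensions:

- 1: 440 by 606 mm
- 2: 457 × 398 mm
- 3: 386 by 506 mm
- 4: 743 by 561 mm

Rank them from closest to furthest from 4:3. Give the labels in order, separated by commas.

Ratios: 1 = 606 / 440 ≈ 1.377; 2 = 457 / 398 ≈ 1.148; 3 = 506 / 386 ≈ 1.311; 4 = 743 / 561 ≈ 1.324.
|Δ from 1.333|: 1 0.044; 2 0.185; 3 0.022; 4 0.009.

4, 3, 1, 2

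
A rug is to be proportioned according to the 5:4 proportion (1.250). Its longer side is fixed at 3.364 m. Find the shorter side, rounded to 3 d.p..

5:4 = 1.25000.
Shorter side = 3.364 ÷ 1.25000 ≈ 2.69120 → 2.691 m.

2.691 m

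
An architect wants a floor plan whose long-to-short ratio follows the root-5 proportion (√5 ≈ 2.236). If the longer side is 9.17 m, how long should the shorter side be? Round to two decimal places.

4.10 m

root-5 ≈ 2.23607.
Shorter side = 9.17 ÷ 2.23607 ≈ 4.1009 → 4.10 m.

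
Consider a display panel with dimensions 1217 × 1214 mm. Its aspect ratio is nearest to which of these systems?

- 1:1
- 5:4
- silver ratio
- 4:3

Ratio = 1217 / 1214 ≈ 1.002.
Distances: 1:1 1.000 (Δ 0.002); 5:4 1.250 (Δ 0.248); silver ratio 2.414 (Δ 1.412); 4:3 1.333 (Δ 0.331).

1:1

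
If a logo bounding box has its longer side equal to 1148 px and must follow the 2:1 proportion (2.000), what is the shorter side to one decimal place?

2:1 = 2.00000.
Shorter side = 1148 ÷ 2.00000 ≈ 574.000 → 574.0 px.

574.0 px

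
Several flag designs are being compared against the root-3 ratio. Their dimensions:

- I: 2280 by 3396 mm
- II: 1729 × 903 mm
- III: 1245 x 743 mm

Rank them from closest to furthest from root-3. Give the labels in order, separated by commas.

III, II, I

I: 3396/2280 ≈ 1.489 → |1.489 − 1.732| = 0.243
II: 1729/903 ≈ 1.915 → |1.915 − 1.732| = 0.183
III: 1245/743 ≈ 1.676 → |1.676 − 1.732| = 0.056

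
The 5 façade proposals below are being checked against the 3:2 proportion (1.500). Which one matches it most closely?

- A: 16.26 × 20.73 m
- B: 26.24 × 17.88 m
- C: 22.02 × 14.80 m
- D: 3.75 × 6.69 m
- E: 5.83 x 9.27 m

C

Ratios (long/short): A ≈ 1.275; B ≈ 1.468; C ≈ 1.488; D ≈ 1.784; E ≈ 1.590.
3:2 ≈ 1.500; option C is nearest (Δ 0.012).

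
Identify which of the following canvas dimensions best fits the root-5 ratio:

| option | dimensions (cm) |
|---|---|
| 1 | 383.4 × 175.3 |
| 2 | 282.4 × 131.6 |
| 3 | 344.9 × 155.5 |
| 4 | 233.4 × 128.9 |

Target root-5 ≈ 2.236.
1: 2.187 (Δ0.049)  2: 2.146 (Δ0.090)  3: 2.218 (Δ0.018)  4: 1.811 (Δ0.425)

3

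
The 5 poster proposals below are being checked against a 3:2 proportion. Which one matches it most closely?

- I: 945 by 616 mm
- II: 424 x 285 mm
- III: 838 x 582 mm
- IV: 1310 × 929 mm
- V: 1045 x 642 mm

Ratios (long/short): I ≈ 1.534; II ≈ 1.488; III ≈ 1.440; IV ≈ 1.410; V ≈ 1.628.
3:2 ≈ 1.500; option II is nearest (Δ 0.012).

II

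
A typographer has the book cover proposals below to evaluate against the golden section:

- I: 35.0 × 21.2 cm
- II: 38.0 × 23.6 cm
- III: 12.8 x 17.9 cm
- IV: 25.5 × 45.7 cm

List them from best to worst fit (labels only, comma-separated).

II, I, IV, III

I: 35.0/21.2 ≈ 1.651 → |1.651 − 1.618| = 0.033
II: 38.0/23.6 ≈ 1.610 → |1.610 − 1.618| = 0.008
III: 17.9/12.8 ≈ 1.398 → |1.398 − 1.618| = 0.220
IV: 45.7/25.5 ≈ 1.792 → |1.792 − 1.618| = 0.174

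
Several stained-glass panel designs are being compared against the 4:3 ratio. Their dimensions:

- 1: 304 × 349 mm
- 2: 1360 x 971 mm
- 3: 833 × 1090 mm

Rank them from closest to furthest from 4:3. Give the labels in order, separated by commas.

3, 2, 1

1: 349/304 ≈ 1.148 → |1.148 − 1.333| = 0.185
2: 1360/971 ≈ 1.401 → |1.401 − 1.333| = 0.068
3: 1090/833 ≈ 1.309 → |1.309 − 1.333| = 0.024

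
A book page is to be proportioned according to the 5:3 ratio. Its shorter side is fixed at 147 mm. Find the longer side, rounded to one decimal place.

245.0 mm

5:3 ≈ 1.66667.
Longer side = 147 × 1.66667 ≈ 245.000 → 245.0 mm.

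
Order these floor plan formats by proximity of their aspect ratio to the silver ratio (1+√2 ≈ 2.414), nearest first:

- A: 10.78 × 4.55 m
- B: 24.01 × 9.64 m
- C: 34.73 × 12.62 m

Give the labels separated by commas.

Ratios: A = 10.78 / 4.55 ≈ 2.369; B = 24.01 / 9.64 ≈ 2.491; C = 34.73 / 12.62 ≈ 2.752.
|Δ from 2.414|: A 0.045; B 0.077; C 0.338.

A, B, C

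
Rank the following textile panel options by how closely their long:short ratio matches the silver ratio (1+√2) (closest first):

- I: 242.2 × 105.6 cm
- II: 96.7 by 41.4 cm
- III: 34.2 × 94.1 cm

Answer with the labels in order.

I: 242.2/105.6 ≈ 2.294 → |2.294 − 2.414| = 0.120
II: 96.7/41.4 ≈ 2.336 → |2.336 − 2.414| = 0.078
III: 94.1/34.2 ≈ 2.751 → |2.751 − 2.414| = 0.337

II, I, III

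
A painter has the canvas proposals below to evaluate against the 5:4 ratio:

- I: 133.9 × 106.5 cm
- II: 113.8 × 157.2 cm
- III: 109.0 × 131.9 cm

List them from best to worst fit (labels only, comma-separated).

I, III, II

I: 133.9/106.5 ≈ 1.257 → |1.257 − 1.250| = 0.007
II: 157.2/113.8 ≈ 1.381 → |1.381 − 1.250| = 0.131
III: 131.9/109.0 ≈ 1.210 → |1.210 − 1.250| = 0.040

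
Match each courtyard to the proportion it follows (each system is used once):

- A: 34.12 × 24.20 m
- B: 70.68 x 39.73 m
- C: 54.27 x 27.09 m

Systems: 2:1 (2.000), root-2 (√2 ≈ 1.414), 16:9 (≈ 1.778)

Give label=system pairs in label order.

A = 34.12/24.20 ≈ 1.410 → root-2 (1.414)
B = 70.68/39.73 ≈ 1.779 → 16:9 (1.778)
C = 54.27/27.09 ≈ 2.003 → 2:1 (2.000)

A=root-2, B=16:9, C=2:1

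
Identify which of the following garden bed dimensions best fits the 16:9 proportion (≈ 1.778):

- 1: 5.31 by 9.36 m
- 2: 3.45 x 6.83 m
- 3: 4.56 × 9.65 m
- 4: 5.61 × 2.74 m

1

Target 16:9 ≈ 1.778.
1: 1.763 (Δ0.015)  2: 1.980 (Δ0.202)  3: 2.116 (Δ0.338)  4: 2.047 (Δ0.269)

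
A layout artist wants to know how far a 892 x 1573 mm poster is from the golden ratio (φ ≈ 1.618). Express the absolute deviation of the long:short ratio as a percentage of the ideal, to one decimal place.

9.0%

Ratio = 1573 / 892 ≈ 1.7635.
Ideal golden ratio ≈ 1.6180. |1.7635 − 1.6180| / 1.6180 ≈ 8.99% → 9.0%.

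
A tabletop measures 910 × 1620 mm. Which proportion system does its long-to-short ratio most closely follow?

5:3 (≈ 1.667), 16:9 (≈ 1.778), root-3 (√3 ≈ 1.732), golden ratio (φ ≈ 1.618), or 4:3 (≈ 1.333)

1620/910 ≈ 1.780. Nearest candidates are 16:9 (1.778, off by 0.002) and root-3 (1.732, off by 0.048).

16:9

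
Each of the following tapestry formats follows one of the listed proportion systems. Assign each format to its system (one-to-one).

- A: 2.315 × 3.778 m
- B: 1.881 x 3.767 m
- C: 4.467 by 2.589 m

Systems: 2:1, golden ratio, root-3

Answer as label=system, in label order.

Ratios: A ≈ 1.632; B ≈ 2.003; C ≈ 1.725.
Targets: 2:1 ≈ 2.000; golden ratio ≈ 1.618; root-3 ≈ 1.732.

A=golden ratio, B=2:1, C=root-3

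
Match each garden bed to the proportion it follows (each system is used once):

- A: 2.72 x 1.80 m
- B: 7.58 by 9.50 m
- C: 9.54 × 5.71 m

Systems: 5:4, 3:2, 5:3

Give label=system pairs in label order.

A=3:2, B=5:4, C=5:3

A = 2.72/1.80 ≈ 1.511 → 3:2 (1.500)
B = 9.50/7.58 ≈ 1.253 → 5:4 (1.250)
C = 9.54/5.71 ≈ 1.671 → 5:3 (1.667)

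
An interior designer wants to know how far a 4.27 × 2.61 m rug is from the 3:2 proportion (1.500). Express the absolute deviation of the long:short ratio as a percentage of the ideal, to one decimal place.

Ratio = 4.27 / 2.61 ≈ 1.6360.
Ideal 3:2 = 1.5000. |1.6360 − 1.5000| / 1.5000 ≈ 9.07% → 9.1%.

9.1%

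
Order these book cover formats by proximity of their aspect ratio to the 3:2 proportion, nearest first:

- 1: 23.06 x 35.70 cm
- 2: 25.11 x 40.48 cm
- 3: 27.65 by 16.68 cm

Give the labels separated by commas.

Ratios: 1 = 35.70 / 23.06 ≈ 1.548; 2 = 40.48 / 25.11 ≈ 1.612; 3 = 27.65 / 16.68 ≈ 1.658.
|Δ from 1.500|: 1 0.048; 2 0.112; 3 0.158.

1, 2, 3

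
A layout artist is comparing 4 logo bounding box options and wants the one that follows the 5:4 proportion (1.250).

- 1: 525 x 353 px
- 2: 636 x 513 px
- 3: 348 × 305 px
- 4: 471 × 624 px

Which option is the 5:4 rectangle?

Ratios (long/short): 1 ≈ 1.487; 2 ≈ 1.240; 3 ≈ 1.141; 4 ≈ 1.325.
5:4 ≈ 1.250; option 2 is nearest (Δ 0.010).

2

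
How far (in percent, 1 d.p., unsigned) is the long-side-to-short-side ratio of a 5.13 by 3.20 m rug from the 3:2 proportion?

Ratio = 5.13 / 3.20 ≈ 1.6031.
Ideal 3:2 = 1.5000. |1.6031 − 1.5000| / 1.5000 ≈ 6.87% → 6.9%.

6.9%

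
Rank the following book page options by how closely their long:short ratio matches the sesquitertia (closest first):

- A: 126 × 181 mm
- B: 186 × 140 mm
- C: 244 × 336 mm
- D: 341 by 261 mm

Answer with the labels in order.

B, D, C, A

Ratios: A = 181 / 126 ≈ 1.437; B = 186 / 140 ≈ 1.329; C = 336 / 244 ≈ 1.377; D = 341 / 261 ≈ 1.307.
|Δ from 1.333|: A 0.104; B 0.004; C 0.044; D 0.026.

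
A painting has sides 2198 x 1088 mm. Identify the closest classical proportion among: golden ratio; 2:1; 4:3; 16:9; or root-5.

2:1

2198/1088 ≈ 2.020. Nearest candidates are 2:1 (2.000, off by 0.020) and root-5 (2.236, off by 0.216).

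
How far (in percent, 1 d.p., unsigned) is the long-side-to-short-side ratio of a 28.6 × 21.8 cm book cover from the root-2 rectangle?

7.2%

Ratio = 28.6 / 21.8 ≈ 1.3119.
Ideal root-2 ≈ 1.4142. |1.3119 − 1.4142| / 1.4142 ≈ 7.23% → 7.2%.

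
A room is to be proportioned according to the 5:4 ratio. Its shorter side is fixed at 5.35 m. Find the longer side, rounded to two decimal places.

6.69 m

5:4 = 1.25000.
Longer side = 5.35 × 1.25000 ≈ 6.6875 → 6.69 m.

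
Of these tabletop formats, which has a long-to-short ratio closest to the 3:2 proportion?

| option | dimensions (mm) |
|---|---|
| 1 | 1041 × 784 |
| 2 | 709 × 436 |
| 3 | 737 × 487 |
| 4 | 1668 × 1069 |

Target 3:2 ≈ 1.500.
1: 1.328 (Δ0.172)  2: 1.626 (Δ0.126)  3: 1.513 (Δ0.013)  4: 1.560 (Δ0.060)

3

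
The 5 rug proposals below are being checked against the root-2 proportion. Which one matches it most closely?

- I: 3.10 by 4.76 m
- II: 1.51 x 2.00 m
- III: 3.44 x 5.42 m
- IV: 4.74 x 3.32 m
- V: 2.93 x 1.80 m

IV

Target root-2 ≈ 1.414.
I: 1.535 (Δ0.121)  II: 1.325 (Δ0.089)  III: 1.576 (Δ0.162)  IV: 1.428 (Δ0.014)  V: 1.628 (Δ0.214)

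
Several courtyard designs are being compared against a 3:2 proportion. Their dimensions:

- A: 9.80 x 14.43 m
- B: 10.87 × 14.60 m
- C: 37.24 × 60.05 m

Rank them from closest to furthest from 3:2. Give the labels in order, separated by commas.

A, C, B

A: 14.43/9.80 ≈ 1.472 → |1.472 − 1.500| = 0.028
B: 14.60/10.87 ≈ 1.343 → |1.343 − 1.500| = 0.157
C: 60.05/37.24 ≈ 1.613 → |1.613 − 1.500| = 0.113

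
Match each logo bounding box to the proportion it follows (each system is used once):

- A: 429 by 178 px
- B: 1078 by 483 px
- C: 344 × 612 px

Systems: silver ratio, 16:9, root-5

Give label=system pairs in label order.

A=silver ratio, B=root-5, C=16:9

Ratios: A ≈ 2.410; B ≈ 2.232; C ≈ 1.779.
Targets: silver ratio ≈ 2.414; 16:9 ≈ 1.778; root-5 ≈ 2.236.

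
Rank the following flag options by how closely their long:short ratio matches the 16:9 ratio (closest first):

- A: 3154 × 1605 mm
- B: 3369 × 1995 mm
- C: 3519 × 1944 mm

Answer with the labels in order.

Ratios: A = 3154 / 1605 ≈ 1.965; B = 3369 / 1995 ≈ 1.689; C = 3519 / 1944 ≈ 1.810.
|Δ from 1.778|: A 0.187; B 0.089; C 0.032.

C, B, A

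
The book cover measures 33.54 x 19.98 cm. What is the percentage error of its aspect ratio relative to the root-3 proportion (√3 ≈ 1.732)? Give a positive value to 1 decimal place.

Ratio = 33.54 / 19.98 ≈ 1.6787.
Ideal root-3 ≈ 1.7321. |1.6787 − 1.7321| / 1.7321 ≈ 3.08% → 3.1%.

3.1%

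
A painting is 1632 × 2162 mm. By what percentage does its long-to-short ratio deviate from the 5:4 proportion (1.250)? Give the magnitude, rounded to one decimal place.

Ratio = 2162 / 1632 ≈ 1.3248.
Ideal 5:4 = 1.2500. |1.3248 − 1.2500| / 1.2500 ≈ 5.98% → 6.0%.

6.0%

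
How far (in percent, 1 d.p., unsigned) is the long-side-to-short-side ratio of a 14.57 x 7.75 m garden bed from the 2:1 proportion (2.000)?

6.0%

Ratio = 14.57 / 7.75 ≈ 1.8800.
Ideal 2:1 = 2.0000. |1.8800 − 2.0000| / 2.0000 ≈ 6.00% → 6.0%.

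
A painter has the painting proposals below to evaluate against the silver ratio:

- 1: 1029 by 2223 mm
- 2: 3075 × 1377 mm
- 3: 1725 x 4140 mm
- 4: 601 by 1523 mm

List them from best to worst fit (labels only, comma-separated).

Ratios: 1 = 2223 / 1029 ≈ 2.160; 2 = 3075 / 1377 ≈ 2.233; 3 = 4140 / 1725 ≈ 2.400; 4 = 1523 / 601 ≈ 2.534.
|Δ from 2.414|: 1 0.254; 2 0.181; 3 0.014; 4 0.120.

3, 4, 2, 1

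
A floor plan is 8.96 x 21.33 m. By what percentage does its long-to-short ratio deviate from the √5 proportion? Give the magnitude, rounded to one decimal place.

6.5%

Ratio = 21.33 / 8.96 ≈ 2.3806.
Ideal root-5 ≈ 2.2361. |2.3806 − 2.2361| / 2.2361 ≈ 6.46% → 6.5%.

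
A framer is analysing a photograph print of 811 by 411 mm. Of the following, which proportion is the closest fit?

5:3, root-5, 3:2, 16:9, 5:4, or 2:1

Ratio = 811 / 411 ≈ 1.973.
Distances: 5:3 1.667 (Δ 0.306); root-5 2.236 (Δ 0.263); 3:2 1.500 (Δ 0.473); 16:9 1.778 (Δ 0.195); 5:4 1.250 (Δ 0.723); 2:1 2.000 (Δ 0.027).

2:1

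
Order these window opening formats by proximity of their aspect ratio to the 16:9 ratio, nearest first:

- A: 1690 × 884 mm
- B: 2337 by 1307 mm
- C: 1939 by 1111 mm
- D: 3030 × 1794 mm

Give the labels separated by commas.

B, C, D, A

A: 1690/884 ≈ 1.912 → |1.912 − 1.778| = 0.134
B: 2337/1307 ≈ 1.788 → |1.788 − 1.778| = 0.010
C: 1939/1111 ≈ 1.745 → |1.745 − 1.778| = 0.033
D: 3030/1794 ≈ 1.689 → |1.689 − 1.778| = 0.089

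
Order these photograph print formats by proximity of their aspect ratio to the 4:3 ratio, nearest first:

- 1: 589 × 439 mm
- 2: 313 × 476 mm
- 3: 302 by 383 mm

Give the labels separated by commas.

1, 3, 2

1: 589/439 ≈ 1.342 → |1.342 − 1.333| = 0.009
2: 476/313 ≈ 1.521 → |1.521 − 1.333| = 0.188
3: 383/302 ≈ 1.268 → |1.268 − 1.333| = 0.065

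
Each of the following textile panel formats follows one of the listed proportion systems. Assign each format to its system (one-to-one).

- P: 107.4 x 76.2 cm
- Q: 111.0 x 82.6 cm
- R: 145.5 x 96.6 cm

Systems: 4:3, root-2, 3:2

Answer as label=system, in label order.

P=root-2, Q=4:3, R=3:2

Ratios: P ≈ 1.409; Q ≈ 1.344; R ≈ 1.506.
Targets: 4:3 ≈ 1.333; root-2 ≈ 1.414; 3:2 ≈ 1.500.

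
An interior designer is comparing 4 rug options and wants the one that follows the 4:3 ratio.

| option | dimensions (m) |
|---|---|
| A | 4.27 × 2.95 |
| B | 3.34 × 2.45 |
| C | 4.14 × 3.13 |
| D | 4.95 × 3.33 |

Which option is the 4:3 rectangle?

C

Target 4:3 ≈ 1.333.
A: 1.447 (Δ0.114)  B: 1.363 (Δ0.030)  C: 1.323 (Δ0.010)  D: 1.486 (Δ0.153)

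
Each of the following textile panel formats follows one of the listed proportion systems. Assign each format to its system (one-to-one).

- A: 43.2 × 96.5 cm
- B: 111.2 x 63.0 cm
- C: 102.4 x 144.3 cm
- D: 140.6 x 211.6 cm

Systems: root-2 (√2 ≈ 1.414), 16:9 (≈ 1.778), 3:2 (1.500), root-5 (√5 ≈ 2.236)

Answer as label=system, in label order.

A = 96.5/43.2 ≈ 2.234 → root-5 (2.236)
B = 111.2/63.0 ≈ 1.765 → 16:9 (1.778)
C = 144.3/102.4 ≈ 1.409 → root-2 (1.414)
D = 211.6/140.6 ≈ 1.505 → 3:2 (1.500)

A=root-5, B=16:9, C=root-2, D=3:2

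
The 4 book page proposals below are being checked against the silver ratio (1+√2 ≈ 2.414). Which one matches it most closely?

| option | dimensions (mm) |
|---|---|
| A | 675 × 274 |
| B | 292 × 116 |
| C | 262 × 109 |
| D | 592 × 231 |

C

Ratios (long/short): A ≈ 2.464; B ≈ 2.517; C ≈ 2.404; D ≈ 2.563.
silver ratio ≈ 2.414; option C is nearest (Δ 0.010).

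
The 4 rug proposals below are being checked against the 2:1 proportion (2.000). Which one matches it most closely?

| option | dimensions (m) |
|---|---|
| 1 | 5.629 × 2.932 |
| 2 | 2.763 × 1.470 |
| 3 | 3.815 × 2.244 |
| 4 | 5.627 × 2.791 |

Target 2:1 ≈ 2.000.
1: 1.920 (Δ0.080)  2: 1.880 (Δ0.120)  3: 1.700 (Δ0.300)  4: 2.016 (Δ0.016)

4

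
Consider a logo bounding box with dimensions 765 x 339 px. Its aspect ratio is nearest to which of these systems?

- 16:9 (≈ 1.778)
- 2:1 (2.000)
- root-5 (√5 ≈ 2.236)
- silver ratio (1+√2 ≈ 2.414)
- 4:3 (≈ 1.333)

765/339 ≈ 2.257. Nearest candidates are root-5 (2.236, off by 0.021) and silver ratio (2.414, off by 0.157).

root-5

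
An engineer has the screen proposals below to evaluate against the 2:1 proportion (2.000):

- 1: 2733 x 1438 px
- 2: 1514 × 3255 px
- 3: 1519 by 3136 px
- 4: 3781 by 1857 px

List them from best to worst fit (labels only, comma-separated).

4, 3, 1, 2

1: 2733/1438 ≈ 1.901 → |1.901 − 2.000| = 0.099
2: 3255/1514 ≈ 2.150 → |2.150 − 2.000| = 0.150
3: 3136/1519 ≈ 2.065 → |2.065 − 2.000| = 0.065
4: 3781/1857 ≈ 2.036 → |2.036 − 2.000| = 0.036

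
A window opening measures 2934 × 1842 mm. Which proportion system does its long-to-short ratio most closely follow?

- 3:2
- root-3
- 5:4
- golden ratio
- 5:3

Ratio = 2934 / 1842 ≈ 1.593.
Distances: 3:2 1.500 (Δ 0.093); root-3 1.732 (Δ 0.139); 5:4 1.250 (Δ 0.343); golden ratio 1.618 (Δ 0.025); 5:3 1.667 (Δ 0.074).

golden ratio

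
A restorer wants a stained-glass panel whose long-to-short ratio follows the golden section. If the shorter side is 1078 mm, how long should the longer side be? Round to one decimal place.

1744.2 mm

golden ratio ≈ 1.61803.
Longer side = 1078 × 1.61803 ≈ 1744.236 → 1744.2 mm.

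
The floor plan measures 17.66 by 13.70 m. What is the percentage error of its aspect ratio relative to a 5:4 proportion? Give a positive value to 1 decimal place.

Ratio = 17.66 / 13.70 ≈ 1.2891.
Ideal 5:4 = 1.2500. |1.2891 − 1.2500| / 1.2500 ≈ 3.13% → 3.1%.

3.1%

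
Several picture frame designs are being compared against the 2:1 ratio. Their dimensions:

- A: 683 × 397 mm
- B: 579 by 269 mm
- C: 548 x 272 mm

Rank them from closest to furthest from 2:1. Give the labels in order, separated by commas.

C, B, A

Ratios: A = 683 / 397 ≈ 1.720; B = 579 / 269 ≈ 2.152; C = 548 / 272 ≈ 2.015.
|Δ from 2.000|: A 0.280; B 0.152; C 0.015.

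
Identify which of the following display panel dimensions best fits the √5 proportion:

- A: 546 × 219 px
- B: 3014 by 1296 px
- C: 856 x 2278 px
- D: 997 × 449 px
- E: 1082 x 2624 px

Ratios (long/short): A ≈ 2.493; B ≈ 2.326; C ≈ 2.661; D ≈ 2.220; E ≈ 2.425.
root-5 ≈ 2.236; option D is nearest (Δ 0.016).

D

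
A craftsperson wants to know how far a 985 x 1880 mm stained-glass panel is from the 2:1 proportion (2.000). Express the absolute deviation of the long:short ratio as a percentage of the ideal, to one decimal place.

4.6%

Ratio = 1880 / 985 ≈ 1.9086.
Ideal 2:1 = 2.0000. |1.9086 − 2.0000| / 2.0000 ≈ 4.57% → 4.6%.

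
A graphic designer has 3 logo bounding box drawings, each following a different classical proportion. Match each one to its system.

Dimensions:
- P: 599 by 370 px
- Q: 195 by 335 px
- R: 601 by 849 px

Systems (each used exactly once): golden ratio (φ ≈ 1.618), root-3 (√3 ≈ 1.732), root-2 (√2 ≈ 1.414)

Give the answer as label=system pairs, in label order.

P=golden ratio, Q=root-3, R=root-2

P = 599/370 ≈ 1.619 → golden ratio (1.618)
Q = 335/195 ≈ 1.718 → root-3 (1.732)
R = 849/601 ≈ 1.413 → root-2 (1.414)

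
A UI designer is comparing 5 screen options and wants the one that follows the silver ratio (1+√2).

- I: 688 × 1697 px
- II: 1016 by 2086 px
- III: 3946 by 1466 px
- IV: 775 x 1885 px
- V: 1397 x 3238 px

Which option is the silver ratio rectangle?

Ratios (long/short): I ≈ 2.467; II ≈ 2.053; III ≈ 2.692; IV ≈ 2.432; V ≈ 2.318.
silver ratio ≈ 2.414; option IV is nearest (Δ 0.018).

IV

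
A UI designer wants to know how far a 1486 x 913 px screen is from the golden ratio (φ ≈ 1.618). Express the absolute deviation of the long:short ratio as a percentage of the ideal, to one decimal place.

0.6%

Ratio = 1486 / 913 ≈ 1.6276.
Ideal golden ratio ≈ 1.6180. |1.6276 − 1.6180| / 1.6180 ≈ 0.59% → 0.6%.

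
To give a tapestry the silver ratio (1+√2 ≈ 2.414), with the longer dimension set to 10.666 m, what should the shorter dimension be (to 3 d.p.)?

4.418 m

silver ratio ≈ 2.41421.
Shorter side = 10.666 ÷ 2.41421 ≈ 4.41801 → 4.418 m.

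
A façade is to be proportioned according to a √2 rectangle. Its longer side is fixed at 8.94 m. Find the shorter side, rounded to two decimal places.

root-2 ≈ 1.41421.
Shorter side = 8.94 ÷ 1.41421 ≈ 6.3216 → 6.32 m.

6.32 m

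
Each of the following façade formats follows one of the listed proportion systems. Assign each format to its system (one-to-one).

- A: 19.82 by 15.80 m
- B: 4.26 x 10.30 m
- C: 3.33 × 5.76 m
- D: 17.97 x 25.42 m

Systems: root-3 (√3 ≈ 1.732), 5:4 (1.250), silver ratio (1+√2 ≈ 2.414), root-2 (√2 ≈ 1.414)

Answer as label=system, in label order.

A=5:4, B=silver ratio, C=root-3, D=root-2

A = 19.82/15.80 ≈ 1.254 → 5:4 (1.250)
B = 10.30/4.26 ≈ 2.418 → silver ratio (2.414)
C = 5.76/3.33 ≈ 1.730 → root-3 (1.732)
D = 25.42/17.97 ≈ 1.415 → root-2 (1.414)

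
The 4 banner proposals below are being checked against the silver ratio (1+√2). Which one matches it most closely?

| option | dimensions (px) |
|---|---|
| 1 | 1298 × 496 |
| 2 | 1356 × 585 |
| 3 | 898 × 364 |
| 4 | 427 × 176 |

4

Target silver ratio ≈ 2.414.
1: 2.617 (Δ0.203)  2: 2.318 (Δ0.096)  3: 2.467 (Δ0.053)  4: 2.426 (Δ0.012)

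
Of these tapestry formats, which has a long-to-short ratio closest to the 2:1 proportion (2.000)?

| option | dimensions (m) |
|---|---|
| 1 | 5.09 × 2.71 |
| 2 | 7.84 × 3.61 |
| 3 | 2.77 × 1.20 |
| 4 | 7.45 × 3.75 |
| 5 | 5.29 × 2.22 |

Target 2:1 ≈ 2.000.
1: 1.878 (Δ0.122)  2: 2.172 (Δ0.172)  3: 2.308 (Δ0.308)  4: 1.987 (Δ0.013)  5: 2.383 (Δ0.383)

4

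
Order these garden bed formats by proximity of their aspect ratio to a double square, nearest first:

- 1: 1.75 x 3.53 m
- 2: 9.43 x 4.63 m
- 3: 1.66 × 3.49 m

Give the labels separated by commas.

1, 2, 3

Ratios: 1 = 3.53 / 1.75 ≈ 2.017; 2 = 9.43 / 4.63 ≈ 2.037; 3 = 3.49 / 1.66 ≈ 2.102.
|Δ from 2.000|: 1 0.017; 2 0.037; 3 0.102.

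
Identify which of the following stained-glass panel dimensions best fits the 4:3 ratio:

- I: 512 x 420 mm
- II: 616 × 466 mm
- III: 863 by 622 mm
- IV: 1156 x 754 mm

II

Ratios (long/short): I ≈ 1.219; II ≈ 1.322; III ≈ 1.387; IV ≈ 1.533.
4:3 ≈ 1.333; option II is nearest (Δ 0.011).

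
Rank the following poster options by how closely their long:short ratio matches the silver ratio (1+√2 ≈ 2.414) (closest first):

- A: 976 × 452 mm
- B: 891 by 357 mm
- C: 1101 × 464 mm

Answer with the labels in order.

C, B, A

Ratios: A = 976 / 452 ≈ 2.159; B = 891 / 357 ≈ 2.496; C = 1101 / 464 ≈ 2.373.
|Δ from 2.414|: A 0.255; B 0.082; C 0.041.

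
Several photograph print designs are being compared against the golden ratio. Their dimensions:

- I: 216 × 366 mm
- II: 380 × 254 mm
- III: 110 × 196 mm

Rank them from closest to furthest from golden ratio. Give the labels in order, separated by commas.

Ratios: I = 366 / 216 ≈ 1.694; II = 380 / 254 ≈ 1.496; III = 196 / 110 ≈ 1.782.
|Δ from 1.618|: I 0.076; II 0.122; III 0.164.

I, II, III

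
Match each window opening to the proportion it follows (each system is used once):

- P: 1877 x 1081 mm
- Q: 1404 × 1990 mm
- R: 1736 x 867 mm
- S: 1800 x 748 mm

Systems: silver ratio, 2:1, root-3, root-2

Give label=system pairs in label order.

P=root-3, Q=root-2, R=2:1, S=silver ratio

Ratios: P ≈ 1.736; Q ≈ 1.417; R ≈ 2.002; S ≈ 2.406.
Targets: silver ratio ≈ 2.414; 2:1 ≈ 2.000; root-3 ≈ 1.732; root-2 ≈ 1.414.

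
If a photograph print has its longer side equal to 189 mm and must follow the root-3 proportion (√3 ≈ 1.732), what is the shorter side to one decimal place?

109.1 mm

root-3 ≈ 1.73205.
Shorter side = 189 ÷ 1.73205 ≈ 109.119 → 109.1 mm.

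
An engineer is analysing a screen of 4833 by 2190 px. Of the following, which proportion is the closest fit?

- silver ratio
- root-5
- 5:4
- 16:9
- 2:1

4833/2190 ≈ 2.207. Nearest candidates are root-5 (2.236, off by 0.029) and 2:1 (2.000, off by 0.207).

root-5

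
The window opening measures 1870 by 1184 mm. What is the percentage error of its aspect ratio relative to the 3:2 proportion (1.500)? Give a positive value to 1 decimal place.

Ratio = 1870 / 1184 ≈ 1.5794.
Ideal 3:2 = 1.5000. |1.5794 − 1.5000| / 1.5000 ≈ 5.29% → 5.3%.

5.3%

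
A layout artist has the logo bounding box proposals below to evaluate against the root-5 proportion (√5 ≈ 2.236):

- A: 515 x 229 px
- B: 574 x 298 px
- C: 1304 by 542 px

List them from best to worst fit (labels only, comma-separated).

A: 515/229 ≈ 2.249 → |2.249 − 2.236| = 0.013
B: 574/298 ≈ 1.926 → |1.926 − 2.236| = 0.310
C: 1304/542 ≈ 2.406 → |2.406 − 2.236| = 0.170

A, C, B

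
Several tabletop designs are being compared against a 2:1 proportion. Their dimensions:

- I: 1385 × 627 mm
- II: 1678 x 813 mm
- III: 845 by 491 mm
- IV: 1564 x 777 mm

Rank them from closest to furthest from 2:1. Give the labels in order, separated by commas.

IV, II, I, III

Ratios: I = 1385 / 627 ≈ 2.209; II = 1678 / 813 ≈ 2.064; III = 845 / 491 ≈ 1.721; IV = 1564 / 777 ≈ 2.013.
|Δ from 2.000|: I 0.209; II 0.064; III 0.279; IV 0.013.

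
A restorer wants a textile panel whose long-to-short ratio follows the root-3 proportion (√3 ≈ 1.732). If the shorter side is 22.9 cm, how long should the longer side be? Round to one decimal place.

root-3 ≈ 1.73205.
Longer side = 22.9 × 1.73205 ≈ 39.664 → 39.7 cm.

39.7 cm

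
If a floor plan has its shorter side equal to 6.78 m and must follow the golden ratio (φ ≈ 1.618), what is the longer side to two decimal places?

10.97 m

golden ratio ≈ 1.61803.
Longer side = 6.78 × 1.61803 ≈ 10.9702 → 10.97 m.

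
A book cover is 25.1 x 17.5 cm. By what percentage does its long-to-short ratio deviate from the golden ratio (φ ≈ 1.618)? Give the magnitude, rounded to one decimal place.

Ratio = 25.1 / 17.5 ≈ 1.4343.
Ideal golden ratio ≈ 1.6180. |1.4343 − 1.6180| / 1.6180 ≈ 11.35% → 11.4%.

11.4%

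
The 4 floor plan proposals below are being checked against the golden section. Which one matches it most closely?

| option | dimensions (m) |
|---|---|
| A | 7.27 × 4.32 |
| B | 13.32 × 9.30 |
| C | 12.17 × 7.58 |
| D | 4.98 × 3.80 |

C

Target golden ratio ≈ 1.618.
A: 1.683 (Δ0.065)  B: 1.432 (Δ0.186)  C: 1.606 (Δ0.012)  D: 1.311 (Δ0.307)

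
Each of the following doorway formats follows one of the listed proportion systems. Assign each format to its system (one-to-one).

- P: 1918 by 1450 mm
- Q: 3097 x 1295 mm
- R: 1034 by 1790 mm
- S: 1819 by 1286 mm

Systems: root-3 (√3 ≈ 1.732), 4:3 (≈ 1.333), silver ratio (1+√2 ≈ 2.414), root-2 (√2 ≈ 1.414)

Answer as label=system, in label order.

P=4:3, Q=silver ratio, R=root-3, S=root-2

Ratios: P ≈ 1.323; Q ≈ 2.392; R ≈ 1.731; S ≈ 1.414.
Targets: root-3 ≈ 1.732; 4:3 ≈ 1.333; silver ratio ≈ 2.414; root-2 ≈ 1.414.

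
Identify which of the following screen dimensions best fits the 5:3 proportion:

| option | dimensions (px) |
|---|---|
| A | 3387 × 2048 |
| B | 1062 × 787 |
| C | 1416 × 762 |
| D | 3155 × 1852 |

Target 5:3 ≈ 1.667.
A: 1.654 (Δ0.013)  B: 1.349 (Δ0.318)  C: 1.858 (Δ0.191)  D: 1.704 (Δ0.037)

A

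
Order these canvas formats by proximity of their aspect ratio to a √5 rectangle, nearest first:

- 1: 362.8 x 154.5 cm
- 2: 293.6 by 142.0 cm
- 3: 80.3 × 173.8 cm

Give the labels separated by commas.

Ratios: 1 = 362.8 / 154.5 ≈ 2.348; 2 = 293.6 / 142.0 ≈ 2.068; 3 = 173.8 / 80.3 ≈ 2.164.
|Δ from 2.236|: 1 0.112; 2 0.168; 3 0.072.

3, 1, 2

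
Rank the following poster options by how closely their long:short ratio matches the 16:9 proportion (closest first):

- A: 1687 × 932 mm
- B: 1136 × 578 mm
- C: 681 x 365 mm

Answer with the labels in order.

Ratios: A = 1687 / 932 ≈ 1.810; B = 1136 / 578 ≈ 1.965; C = 681 / 365 ≈ 1.866.
|Δ from 1.778|: A 0.032; B 0.187; C 0.088.

A, C, B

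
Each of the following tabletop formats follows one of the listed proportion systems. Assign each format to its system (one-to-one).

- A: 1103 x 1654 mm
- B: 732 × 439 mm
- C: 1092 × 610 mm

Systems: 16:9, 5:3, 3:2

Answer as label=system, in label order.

A = 1654/1103 ≈ 1.500 → 3:2 (1.500)
B = 732/439 ≈ 1.667 → 5:3 (1.667)
C = 1092/610 ≈ 1.790 → 16:9 (1.778)

A=3:2, B=5:3, C=16:9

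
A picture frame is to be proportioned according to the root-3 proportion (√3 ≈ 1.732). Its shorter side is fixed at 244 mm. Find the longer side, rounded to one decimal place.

root-3 ≈ 1.73205.
Longer side = 244 × 1.73205 ≈ 422.620 → 422.6 mm.

422.6 mm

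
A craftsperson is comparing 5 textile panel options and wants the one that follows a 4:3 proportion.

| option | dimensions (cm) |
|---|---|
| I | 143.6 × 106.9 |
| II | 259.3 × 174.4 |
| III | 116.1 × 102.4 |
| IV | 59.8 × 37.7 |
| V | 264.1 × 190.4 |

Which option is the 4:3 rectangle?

I

Ratios (long/short): I ≈ 1.343; II ≈ 1.487; III ≈ 1.134; IV ≈ 1.586; V ≈ 1.387.
4:3 ≈ 1.333; option I is nearest (Δ 0.010).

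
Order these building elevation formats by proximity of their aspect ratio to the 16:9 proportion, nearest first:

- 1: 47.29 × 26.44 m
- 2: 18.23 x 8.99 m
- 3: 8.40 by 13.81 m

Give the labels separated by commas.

Ratios: 1 = 47.29 / 26.44 ≈ 1.789; 2 = 18.23 / 8.99 ≈ 2.028; 3 = 13.81 / 8.40 ≈ 1.644.
|Δ from 1.778|: 1 0.011; 2 0.250; 3 0.134.

1, 3, 2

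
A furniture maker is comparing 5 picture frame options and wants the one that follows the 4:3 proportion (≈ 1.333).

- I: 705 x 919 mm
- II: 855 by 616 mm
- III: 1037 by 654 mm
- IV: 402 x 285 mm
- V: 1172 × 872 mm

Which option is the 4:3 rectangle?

V

Ratios (long/short): I ≈ 1.304; II ≈ 1.388; III ≈ 1.586; IV ≈ 1.411; V ≈ 1.344.
4:3 ≈ 1.333; option V is nearest (Δ 0.011).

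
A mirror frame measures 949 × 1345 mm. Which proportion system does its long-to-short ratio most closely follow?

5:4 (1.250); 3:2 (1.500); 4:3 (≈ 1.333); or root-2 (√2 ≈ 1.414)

root-2

Ratio = 1345 / 949 ≈ 1.417.
Distances: 5:4 1.250 (Δ 0.167); 3:2 1.500 (Δ 0.083); 4:3 1.333 (Δ 0.084); root-2 1.414 (Δ 0.003).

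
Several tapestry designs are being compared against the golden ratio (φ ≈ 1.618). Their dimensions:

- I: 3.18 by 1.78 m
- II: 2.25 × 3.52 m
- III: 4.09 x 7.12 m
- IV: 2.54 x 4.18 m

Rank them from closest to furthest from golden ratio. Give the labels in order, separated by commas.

IV, II, III, I

Ratios: I = 3.18 / 1.78 ≈ 1.787; II = 3.52 / 2.25 ≈ 1.564; III = 7.12 / 4.09 ≈ 1.741; IV = 4.18 / 2.54 ≈ 1.646.
|Δ from 1.618|: I 0.169; II 0.054; III 0.123; IV 0.028.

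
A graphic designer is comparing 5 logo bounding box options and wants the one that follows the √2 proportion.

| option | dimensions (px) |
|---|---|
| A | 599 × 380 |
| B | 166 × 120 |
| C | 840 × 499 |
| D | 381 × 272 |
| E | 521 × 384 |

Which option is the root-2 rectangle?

D

Target root-2 ≈ 1.414.
A: 1.576 (Δ0.162)  B: 1.383 (Δ0.031)  C: 1.683 (Δ0.269)  D: 1.401 (Δ0.013)  E: 1.357 (Δ0.057)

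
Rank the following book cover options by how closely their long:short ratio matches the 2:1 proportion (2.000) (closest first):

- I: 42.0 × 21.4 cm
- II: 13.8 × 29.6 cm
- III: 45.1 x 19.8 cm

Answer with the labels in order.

I, II, III

I: 42.0/21.4 ≈ 1.963 → |1.963 − 2.000| = 0.037
II: 29.6/13.8 ≈ 2.145 → |2.145 − 2.000| = 0.145
III: 45.1/19.8 ≈ 2.278 → |2.278 − 2.000| = 0.278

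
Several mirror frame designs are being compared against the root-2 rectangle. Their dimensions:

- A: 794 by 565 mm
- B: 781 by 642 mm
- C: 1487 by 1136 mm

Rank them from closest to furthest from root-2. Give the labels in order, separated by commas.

A, C, B

A: 794/565 ≈ 1.405 → |1.405 − 1.414| = 0.009
B: 781/642 ≈ 1.217 → |1.217 − 1.414| = 0.197
C: 1487/1136 ≈ 1.309 → |1.309 − 1.414| = 0.105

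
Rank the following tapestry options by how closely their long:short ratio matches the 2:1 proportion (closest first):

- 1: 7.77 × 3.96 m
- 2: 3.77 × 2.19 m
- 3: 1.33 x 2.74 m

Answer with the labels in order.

1, 3, 2

1: 7.77/3.96 ≈ 1.962 → |1.962 − 2.000| = 0.038
2: 3.77/2.19 ≈ 1.721 → |1.721 − 2.000| = 0.279
3: 2.74/1.33 ≈ 2.060 → |2.060 − 2.000| = 0.060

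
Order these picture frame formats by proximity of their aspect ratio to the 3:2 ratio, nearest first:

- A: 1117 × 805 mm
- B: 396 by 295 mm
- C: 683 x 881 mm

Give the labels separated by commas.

A, B, C

A: 1117/805 ≈ 1.388 → |1.388 − 1.500| = 0.112
B: 396/295 ≈ 1.342 → |1.342 − 1.500| = 0.158
C: 881/683 ≈ 1.290 → |1.290 − 1.500| = 0.210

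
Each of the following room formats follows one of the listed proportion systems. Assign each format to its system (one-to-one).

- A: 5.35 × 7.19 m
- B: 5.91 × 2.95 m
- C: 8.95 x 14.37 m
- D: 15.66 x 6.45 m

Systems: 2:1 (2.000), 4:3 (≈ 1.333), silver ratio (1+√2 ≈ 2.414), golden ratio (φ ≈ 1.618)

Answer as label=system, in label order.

A = 7.19/5.35 ≈ 1.344 → 4:3 (1.333)
B = 5.91/2.95 ≈ 2.003 → 2:1 (2.000)
C = 14.37/8.95 ≈ 1.606 → golden ratio (1.618)
D = 15.66/6.45 ≈ 2.428 → silver ratio (2.414)

A=4:3, B=2:1, C=golden ratio, D=silver ratio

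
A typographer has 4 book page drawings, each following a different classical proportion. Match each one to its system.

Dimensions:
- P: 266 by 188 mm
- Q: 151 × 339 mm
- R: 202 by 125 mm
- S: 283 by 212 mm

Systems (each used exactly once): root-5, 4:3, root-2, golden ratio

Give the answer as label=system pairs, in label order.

Ratios: P ≈ 1.415; Q ≈ 2.245; R ≈ 1.616; S ≈ 1.335.
Targets: root-5 ≈ 2.236; 4:3 ≈ 1.333; root-2 ≈ 1.414; golden ratio ≈ 1.618.

P=root-2, Q=root-5, R=golden ratio, S=4:3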